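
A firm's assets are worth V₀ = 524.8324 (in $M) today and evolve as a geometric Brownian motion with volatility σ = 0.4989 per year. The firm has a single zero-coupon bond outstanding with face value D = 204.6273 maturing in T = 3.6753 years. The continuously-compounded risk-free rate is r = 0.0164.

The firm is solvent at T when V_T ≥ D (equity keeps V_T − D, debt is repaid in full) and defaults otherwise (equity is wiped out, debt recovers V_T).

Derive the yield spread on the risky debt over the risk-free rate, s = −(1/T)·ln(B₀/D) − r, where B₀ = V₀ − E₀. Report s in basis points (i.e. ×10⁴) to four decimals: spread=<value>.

d₁ = [ln(V₀/D) + (r + σ²/2)T] / (σ√T)
   = [ln(524.8324/204.6273) + (0.0164 + 0.5·0.4989²)·3.6753] / (0.4989·√3.6753)
   = [0.941889 + 0.517668] / 0.956445 = 1.526023
d₂ = d₁ − σ√T = 1.526023 − 0.956445 = 0.569578
N(d₁) = 0.936498,  N(d₂) = 0.715518,  e^(−rT) = 0.941506
E₀ = V₀·N(d₁) − D·e^(−rT)·N(d₂)
   = 524.8324·0.936498 − 204.6273·0.941506·0.715518 = 353.654342
B₀ = V₀ − E₀ = 524.8324 − 353.654342 = 171.178058
spread = −(1/T)·ln(B₀/D) − r = −(1/3.6753)·ln(171.178058/204.6273) − 0.0164 = 0.03216365
in basis points: 0.03216365 × 10⁴ = 321.6365 bp

spread=321.6365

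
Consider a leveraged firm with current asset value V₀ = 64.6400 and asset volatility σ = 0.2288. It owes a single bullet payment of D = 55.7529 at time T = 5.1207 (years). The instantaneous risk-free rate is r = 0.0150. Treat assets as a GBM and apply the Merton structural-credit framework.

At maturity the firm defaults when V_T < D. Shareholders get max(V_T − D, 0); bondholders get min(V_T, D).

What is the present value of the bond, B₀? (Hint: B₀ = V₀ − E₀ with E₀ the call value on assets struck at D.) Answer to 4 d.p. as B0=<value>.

B0=45.1889

d₁ = [ln(V₀/D) + (r + σ²/2)T] / (σ√T)
   = [ln(64.6400/55.7529) + (0.0150 + 0.5·0.2288²)·5.1207] / (0.2288·√5.1207)
   = [0.147904 + 0.210843] / 0.517751 = 0.692896
d₂ = d₁ − σ√T = 0.692896 − 0.517751 = 0.175145
N(d₁) = 0.755813,  N(d₂) = 0.569517,  e^(−rT) = 0.926065
E₀ = V₀·N(d₁) − D·e^(−rT)·N(d₂)
   = 64.6400·0.755813 − 55.7529·0.926065·0.569517 = 19.451078
B₀ = V₀ − E₀ = 64.6400 − 19.451078 = 45.188922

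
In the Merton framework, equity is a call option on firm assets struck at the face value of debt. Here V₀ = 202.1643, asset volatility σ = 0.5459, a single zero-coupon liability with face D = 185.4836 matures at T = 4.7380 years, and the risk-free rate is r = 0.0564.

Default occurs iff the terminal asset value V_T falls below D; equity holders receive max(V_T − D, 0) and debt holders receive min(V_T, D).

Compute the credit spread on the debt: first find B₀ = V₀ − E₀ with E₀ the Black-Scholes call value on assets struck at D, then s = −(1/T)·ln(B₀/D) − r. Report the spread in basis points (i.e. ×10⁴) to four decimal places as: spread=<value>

d₁ = [ln(V₀/D) + (r + σ²/2)T] / (σ√T)
   = [ln(202.1643/185.4836) + (0.0564 + 0.5·0.5459²)·4.7380] / (0.5459·√4.7380)
   = [0.086114 + 0.973201] / 1.188258 = 0.891486
d₂ = d₁ − σ√T = 0.891486 − 1.188258 = -0.296771
N(d₁) = 0.813666,  N(d₂) = 0.383321,  e^(−rT) = 0.765502
E₀ = V₀·N(d₁) − D·e^(−rT)·N(d₂)
   = 202.1643·0.813666 − 185.4836·0.765502·0.383321 = 110.067228
B₀ = V₀ − E₀ = 202.1643 − 110.067228 = 92.097072
spread = −(1/T)·ln(B₀/D) − r = −(1/4.7380)·ln(92.097072/185.4836) − 0.0564 = 0.09136769
in basis points: 0.09136769 × 10⁴ = 913.6769 bp

spread=913.6769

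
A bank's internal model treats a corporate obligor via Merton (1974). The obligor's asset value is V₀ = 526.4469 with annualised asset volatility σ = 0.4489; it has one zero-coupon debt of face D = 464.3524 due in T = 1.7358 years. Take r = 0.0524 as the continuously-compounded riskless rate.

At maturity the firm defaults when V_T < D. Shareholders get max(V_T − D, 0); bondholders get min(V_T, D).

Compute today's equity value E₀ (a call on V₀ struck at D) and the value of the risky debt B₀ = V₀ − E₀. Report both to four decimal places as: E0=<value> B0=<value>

d₁ = [ln(V₀/D) + (r + σ²/2)T] / (σ√T)
   = [ln(526.4469/464.3524) + (0.0524 + 0.5·0.4489²)·1.7358] / (0.4489·√1.7358)
   = [0.125507 + 0.265847] / 0.591425 = 0.661714
d₂ = d₁ − σ√T = 0.661714 − 0.591425 = 0.070290
N(d₁) = 0.745923,  N(d₂) = 0.528018,  e^(−rT) = 0.913058
E₀ = V₀·N(d₁) − D·e^(−rT)·N(d₂)
   = 526.4469·0.745923 − 464.3524·0.913058·0.528018 = 168.819164
B₀ = V₀ − E₀ = 526.4469 − 168.819164 = 357.627736

E0=168.8192 B0=357.6277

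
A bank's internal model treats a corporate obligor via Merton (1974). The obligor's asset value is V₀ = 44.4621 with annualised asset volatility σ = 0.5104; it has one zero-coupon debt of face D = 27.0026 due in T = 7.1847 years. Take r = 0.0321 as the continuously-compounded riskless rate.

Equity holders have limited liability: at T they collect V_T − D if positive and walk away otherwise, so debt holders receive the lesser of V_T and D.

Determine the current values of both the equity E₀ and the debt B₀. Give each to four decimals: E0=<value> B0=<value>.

d₁ = [ln(V₀/D) + (r + σ²/2)T] / (σ√T)
   = [ln(44.4621/27.0026) + (0.0321 + 0.5·0.5104²)·7.1847] / (0.5104·√7.1847)
   = [0.498704 + 1.166465] / 1.368091 = 1.217148
d₂ = d₁ − σ√T = 1.217148 − 1.368091 = -0.150943
N(d₁) = 0.888226,  N(d₂) = 0.440010,  e^(−rT) = 0.794034
E₀ = V₀·N(d₁) − D·e^(−rT)·N(d₂)
   = 44.4621·0.888226 − 27.0026·0.794034·0.440010 = 30.058140
B₀ = V₀ − E₀ = 44.4621 − 30.058140 = 14.403960

E0=30.0581 B0=14.4040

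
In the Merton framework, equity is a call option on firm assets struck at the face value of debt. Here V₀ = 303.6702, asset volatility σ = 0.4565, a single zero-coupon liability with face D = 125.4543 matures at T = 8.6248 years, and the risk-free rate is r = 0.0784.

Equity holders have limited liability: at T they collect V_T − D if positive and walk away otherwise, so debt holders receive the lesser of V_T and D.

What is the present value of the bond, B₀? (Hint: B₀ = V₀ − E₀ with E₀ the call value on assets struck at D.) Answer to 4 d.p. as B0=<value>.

d₁ = [ln(V₀/D) + (r + σ²/2)T] / (σ√T)
   = [ln(303.6702/125.4543) + (0.0784 + 0.5·0.4565²)·8.6248] / (0.4565·√8.6248)
   = [0.884001 + 1.574855] / 1.340650 = 1.834078
d₂ = d₁ − σ√T = 1.834078 − 1.340650 = 0.493428
N(d₁) = 0.966679,  N(d₂) = 0.689145,  e^(−rT) = 0.508554
E₀ = V₀·N(d₁) − D·e^(−rT)·N(d₂)
   = 303.6702·0.966679 − 125.4543·0.508554·0.689145 = 249.583912
B₀ = V₀ − E₀ = 303.6702 − 249.583912 = 54.086288

B0=54.0863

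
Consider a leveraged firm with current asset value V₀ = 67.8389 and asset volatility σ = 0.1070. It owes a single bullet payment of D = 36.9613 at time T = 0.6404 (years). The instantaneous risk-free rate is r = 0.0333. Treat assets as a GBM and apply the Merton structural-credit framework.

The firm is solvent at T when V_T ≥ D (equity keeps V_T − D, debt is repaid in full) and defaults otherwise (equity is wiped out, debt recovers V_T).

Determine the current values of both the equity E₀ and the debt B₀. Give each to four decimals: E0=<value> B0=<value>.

d₁ = [ln(V₀/D) + (r + σ²/2)T] / (σ√T)
   = [ln(67.8389/36.9613) + (0.0333 + 0.5·0.1070²)·0.6404] / (0.1070·√0.6404)
   = [0.607264 + 0.024991] / 0.085627 = 7.383857
d₂ = d₁ − σ√T = 7.383857 − 0.085627 = 7.298230
N(d₁) = 1.000000,  N(d₂) = 1.000000,  e^(−rT) = 0.978900
E₀ = V₀·N(d₁) − D·e^(−rT)·N(d₂)
   = 67.8389·1.000000 − 36.9613·0.978900·1.000000 = 31.657467
B₀ = V₀ − E₀ = 67.8389 − 31.657467 = 36.181433

E0=31.6575 B0=36.1814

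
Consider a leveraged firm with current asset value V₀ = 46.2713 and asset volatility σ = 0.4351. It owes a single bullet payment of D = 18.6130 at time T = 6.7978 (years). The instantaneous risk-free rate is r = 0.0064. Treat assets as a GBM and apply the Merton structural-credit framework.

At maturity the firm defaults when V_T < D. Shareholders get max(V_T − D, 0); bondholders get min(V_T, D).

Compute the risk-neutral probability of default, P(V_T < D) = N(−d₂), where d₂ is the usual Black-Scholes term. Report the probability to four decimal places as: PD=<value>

d₁ = [ln(V₀/D) + (r + σ²/2)T] / (σ√T)
   = [ln(46.2713/18.6130) + (0.0064 + 0.5·0.4351²)·6.7978] / (0.4351·√6.7978)
   = [0.910662 + 0.686959] / 1.134418 = 1.408316
d₂ = d₁ − σ√T = 1.408316 − 1.134418 = 0.273898
risk-neutral PD = N(−d₂) = N(-0.273898) = 0.392081

PD=0.3921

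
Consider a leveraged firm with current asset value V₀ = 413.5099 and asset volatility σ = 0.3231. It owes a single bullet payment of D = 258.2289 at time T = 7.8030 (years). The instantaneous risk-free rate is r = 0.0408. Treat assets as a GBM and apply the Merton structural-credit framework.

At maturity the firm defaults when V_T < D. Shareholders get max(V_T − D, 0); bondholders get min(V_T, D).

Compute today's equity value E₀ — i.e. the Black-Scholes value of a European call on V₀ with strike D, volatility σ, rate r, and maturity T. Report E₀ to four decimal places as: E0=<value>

d₁ = [ln(V₀/D) + (r + σ²/2)T] / (σ√T)
   = [ln(413.5099/258.2289) + (0.0408 + 0.5·0.3231²)·7.8030] / (0.3231·√7.8030)
   = [0.470835 + 0.725654] / 0.902543 = 1.325687
d₂ = d₁ − σ√T = 1.325687 − 0.902543 = 0.423144
N(d₁) = 0.907528,  N(d₂) = 0.663905,  e^(−rT) = 0.727339
E₀ = V₀·N(d₁) − D·e^(−rT)·N(d₂)
   = 413.5099·0.907528 − 258.2289·0.727339·0.663905 = 250.577306

E0=250.5773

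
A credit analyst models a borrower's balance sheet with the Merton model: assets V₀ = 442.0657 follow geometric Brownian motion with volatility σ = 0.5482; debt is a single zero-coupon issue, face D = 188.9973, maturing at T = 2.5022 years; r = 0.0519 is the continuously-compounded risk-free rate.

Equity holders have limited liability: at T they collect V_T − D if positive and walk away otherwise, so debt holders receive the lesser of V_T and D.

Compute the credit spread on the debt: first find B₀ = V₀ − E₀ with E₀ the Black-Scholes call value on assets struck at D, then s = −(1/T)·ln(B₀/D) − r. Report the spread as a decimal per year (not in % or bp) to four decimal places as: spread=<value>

d₁ = [ln(V₀/D) + (r + σ²/2)T] / (σ√T)
   = [ln(442.0657/188.9973) + (0.0519 + 0.5·0.5482²)·2.5022] / (0.5482·√2.5022)
   = [0.849726 + 0.505849] / 0.867162 = 1.563232
d₂ = d₁ − σ√T = 1.563232 − 0.867162 = 0.696070
N(d₁) = 0.941001,  N(d₂) = 0.756808,  e^(−rT) = 0.878215
E₀ = V₀·N(d₁) − D·e^(−rT)·N(d₂)
   = 442.0657·0.941001 − 188.9973·0.878215·0.756808 = 290.369171
B₀ = V₀ − E₀ = 442.0657 − 290.369171 = 151.696529
spread = −(1/T)·ln(B₀/D) − r = −(1/2.5022)·ln(151.696529/188.9973) − 0.0519 = 0.03596297

spread=0.0360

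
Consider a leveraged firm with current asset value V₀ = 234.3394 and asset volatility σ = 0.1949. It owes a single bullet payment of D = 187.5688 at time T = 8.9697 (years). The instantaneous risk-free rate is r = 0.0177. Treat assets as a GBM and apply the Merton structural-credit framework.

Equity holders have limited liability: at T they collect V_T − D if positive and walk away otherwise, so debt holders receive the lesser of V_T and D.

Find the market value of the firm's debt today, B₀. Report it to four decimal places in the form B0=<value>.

d₁ = [ln(V₀/D) + (r + σ²/2)T] / (σ√T)
   = [ln(234.3394/187.5688) + (0.0177 + 0.5·0.1949²)·8.9697] / (0.1949·√8.9697)
   = [0.222625 + 0.329125] / 0.583715 = 0.945239
d₂ = d₁ − σ√T = 0.945239 − 0.583715 = 0.361524
N(d₁) = 0.827732,  N(d₂) = 0.641146,  e^(−rT) = 0.853198
E₀ = V₀·N(d₁) − D·e^(−rT)·N(d₂)
   = 234.3394·0.827732 − 187.5688·0.853198·0.641146 = 91.365374
B₀ = V₀ − E₀ = 234.3394 − 91.365374 = 142.974026

B0=142.9740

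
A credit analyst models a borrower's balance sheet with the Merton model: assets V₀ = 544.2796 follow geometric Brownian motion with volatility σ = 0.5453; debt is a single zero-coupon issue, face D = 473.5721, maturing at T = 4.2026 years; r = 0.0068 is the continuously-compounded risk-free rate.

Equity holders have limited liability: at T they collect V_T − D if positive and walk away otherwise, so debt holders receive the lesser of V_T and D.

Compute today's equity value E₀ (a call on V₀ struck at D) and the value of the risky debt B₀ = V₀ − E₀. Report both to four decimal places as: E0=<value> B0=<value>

E0=257.0253 B0=287.2543

d₁ = [ln(V₀/D) + (r + σ²/2)T] / (σ√T)
   = [ln(544.2796/473.5721) + (0.0068 + 0.5·0.5453²)·4.2026] / (0.5453·√4.2026)
   = [0.139159 + 0.653404] / 1.117878 = 0.708988
d₂ = d₁ − σ√T = 0.708988 − 1.117878 = -0.408890
N(d₁) = 0.760834,  N(d₂) = 0.341310,  e^(−rT) = 0.971827
E₀ = V₀·N(d₁) − D·e^(−rT)·N(d₂)
   = 544.2796·0.760834 − 473.5721·0.971827·0.341310 = 257.025286
B₀ = V₀ − E₀ = 544.2796 − 257.025286 = 287.254314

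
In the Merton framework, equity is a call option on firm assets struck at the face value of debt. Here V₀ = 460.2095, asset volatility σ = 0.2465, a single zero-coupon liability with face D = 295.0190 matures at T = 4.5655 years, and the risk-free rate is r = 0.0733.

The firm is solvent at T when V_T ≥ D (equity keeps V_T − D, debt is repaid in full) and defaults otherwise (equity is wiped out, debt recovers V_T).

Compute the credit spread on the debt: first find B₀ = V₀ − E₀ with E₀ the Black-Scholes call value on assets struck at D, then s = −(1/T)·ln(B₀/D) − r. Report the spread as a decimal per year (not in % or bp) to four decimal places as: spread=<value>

d₁ = [ln(V₀/D) + (r + σ²/2)T] / (σ√T)
   = [ln(460.2095/295.0190) + (0.0733 + 0.5·0.2465²)·4.5655] / (0.2465·√4.5655)
   = [0.444642 + 0.473356] / 0.526697 = 1.742933
d₂ = d₁ − σ√T = 1.742933 − 0.526697 = 1.216236
N(d₁) = 0.959327,  N(d₂) = 0.888052,  e^(−rT) = 0.715588
E₀ = V₀·N(d₁) − D·e^(−rT)·N(d₂)
   = 460.2095·0.959327 − 295.0190·0.715588·0.888052 = 254.013067
B₀ = V₀ − E₀ = 460.2095 − 254.013067 = 206.196433
spread = −(1/T)·ln(B₀/D) − r = −(1/4.5655)·ln(206.196433/295.0190) − 0.0733 = 0.00516030

spread=0.0052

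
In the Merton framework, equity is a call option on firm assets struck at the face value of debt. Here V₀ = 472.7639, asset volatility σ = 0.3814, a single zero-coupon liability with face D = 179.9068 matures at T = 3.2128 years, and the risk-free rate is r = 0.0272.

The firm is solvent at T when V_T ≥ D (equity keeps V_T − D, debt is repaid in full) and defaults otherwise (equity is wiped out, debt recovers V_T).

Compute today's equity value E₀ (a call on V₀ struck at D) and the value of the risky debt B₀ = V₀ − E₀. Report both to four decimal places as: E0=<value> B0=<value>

E0=312.7891 B0=159.9748

d₁ = [ln(V₀/D) + (r + σ²/2)T] / (σ√T)
   = [ln(472.7639/179.9068) + (0.0272 + 0.5·0.3814²)·3.2128] / (0.3814·√3.2128)
   = [0.966157 + 0.321065] / 0.683632 = 1.882916
d₂ = d₁ − σ√T = 1.882916 − 0.683632 = 1.199283
N(d₁) = 0.970144,  N(d₂) = 0.884791,  e^(−rT) = 0.916321
E₀ = V₀·N(d₁) − D·e^(−rT)·N(d₂)
   = 472.7639·0.970144 − 179.9068·0.916321·0.884791 = 312.789132
B₀ = V₀ − E₀ = 472.7639 − 312.789132 = 159.974768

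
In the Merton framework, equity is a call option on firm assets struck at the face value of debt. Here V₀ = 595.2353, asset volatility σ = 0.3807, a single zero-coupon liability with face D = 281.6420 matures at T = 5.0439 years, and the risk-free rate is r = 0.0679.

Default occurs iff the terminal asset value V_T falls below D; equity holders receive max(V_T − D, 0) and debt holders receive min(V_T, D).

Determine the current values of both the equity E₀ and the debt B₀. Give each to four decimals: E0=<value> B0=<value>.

d₁ = [ln(V₀/D) + (r + σ²/2)T] / (σ√T)
   = [ln(595.2353/281.6420) + (0.0679 + 0.5·0.3807²)·5.0439] / (0.3807·√5.0439)
   = [0.748320 + 0.707993] / 0.855000 = 1.703290
d₂ = d₁ − σ√T = 1.703290 − 0.855000 = 0.848290
N(d₁) = 0.955743,  N(d₂) = 0.801862,  e^(−rT) = 0.710007
E₀ = V₀·N(d₁) − D·e^(−rT)·N(d₂)
   = 595.2353·0.955743 − 281.6420·0.710007·0.801862 = 408.545560
B₀ = V₀ − E₀ = 595.2353 − 408.545560 = 186.689740

E0=408.5456 B0=186.6897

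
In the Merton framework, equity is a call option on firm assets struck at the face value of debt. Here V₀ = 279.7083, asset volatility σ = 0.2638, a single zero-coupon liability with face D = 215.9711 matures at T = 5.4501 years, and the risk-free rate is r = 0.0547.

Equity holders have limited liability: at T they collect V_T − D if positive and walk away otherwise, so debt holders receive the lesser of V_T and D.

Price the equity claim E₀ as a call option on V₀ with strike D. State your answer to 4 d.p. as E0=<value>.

E0=132.0409

d₁ = [ln(V₀/D) + (r + σ²/2)T] / (σ√T)
   = [ln(279.7083/215.9711) + (0.0547 + 0.5·0.2638²)·5.4501] / (0.2638·√5.4501)
   = [0.258603 + 0.487758] / 0.615853 = 1.211914
d₂ = d₁ − σ√T = 1.211914 − 0.615853 = 0.596061
N(d₁) = 0.887227,  N(d₂) = 0.724433,  e^(−rT) = 0.742212
E₀ = V₀·N(d₁) − D·e^(−rT)·N(d₂)
   = 279.7083·0.887227 − 215.9711·0.742212·0.724433 = 132.040942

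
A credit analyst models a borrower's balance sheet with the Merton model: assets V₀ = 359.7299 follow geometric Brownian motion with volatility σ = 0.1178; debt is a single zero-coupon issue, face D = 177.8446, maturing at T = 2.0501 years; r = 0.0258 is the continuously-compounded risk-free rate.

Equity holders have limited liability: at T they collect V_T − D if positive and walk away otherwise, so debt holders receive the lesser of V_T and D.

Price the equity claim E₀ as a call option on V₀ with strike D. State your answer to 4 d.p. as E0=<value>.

E0=191.0475

d₁ = [ln(V₀/D) + (r + σ²/2)T] / (σ√T)
   = [ln(359.7299/177.8446) + (0.0258 + 0.5·0.1178²)·2.0501] / (0.1178·√2.0501)
   = [0.704443 + 0.067117] / 0.168668 = 4.574431
d₂ = d₁ − σ√T = 4.574431 − 0.168668 = 4.405763
N(d₁) = 0.999998,  N(d₂) = 0.999995,  e^(−rT) = 0.948482
E₀ = V₀·N(d₁) − D·e^(−rT)·N(d₂)
   = 359.7299·0.999998 − 177.8446·0.948482·0.999995 = 191.047547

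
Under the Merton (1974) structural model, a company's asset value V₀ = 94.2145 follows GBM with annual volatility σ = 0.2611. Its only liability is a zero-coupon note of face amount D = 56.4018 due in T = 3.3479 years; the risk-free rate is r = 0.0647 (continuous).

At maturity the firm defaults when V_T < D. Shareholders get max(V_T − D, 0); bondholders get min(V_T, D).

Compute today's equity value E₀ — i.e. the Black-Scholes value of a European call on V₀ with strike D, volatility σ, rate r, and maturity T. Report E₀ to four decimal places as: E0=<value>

d₁ = [ln(V₀/D) + (r + σ²/2)T] / (σ√T)
   = [ln(94.2145/56.4018) + (0.0647 + 0.5·0.2611²)·3.3479] / (0.2611·√3.3479)
   = [0.513073 + 0.330728] / 0.477742 = 1.766228
d₂ = d₁ − σ√T = 1.766228 − 0.477742 = 1.288486
N(d₁) = 0.961321,  N(d₂) = 0.901212,  e^(−rT) = 0.805245
E₀ = V₀·N(d₁) − D·e^(−rT)·N(d₂)
   = 94.2145·0.961321 − 56.4018·0.805245·0.901212 = 49.639843

E0=49.6398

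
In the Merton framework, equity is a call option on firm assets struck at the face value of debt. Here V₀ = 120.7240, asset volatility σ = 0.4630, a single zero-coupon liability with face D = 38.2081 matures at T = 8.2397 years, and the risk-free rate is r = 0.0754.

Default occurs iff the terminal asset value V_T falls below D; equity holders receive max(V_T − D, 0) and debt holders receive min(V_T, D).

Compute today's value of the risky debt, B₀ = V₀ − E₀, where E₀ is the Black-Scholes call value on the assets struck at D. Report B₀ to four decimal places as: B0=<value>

d₁ = [ln(V₀/D) + (r + σ²/2)T] / (σ√T)
   = [ln(120.7240/38.2081) + (0.0754 + 0.5·0.4630²)·8.2397] / (0.4630·√8.2397)
   = [1.150459 + 1.504442] / 1.329036 = 1.997614
d₂ = d₁ − σ√T = 1.997614 − 1.329036 = 0.668578
N(d₁) = 0.977121,  N(d₂) = 0.748118,  e^(−rT) = 0.537260
E₀ = V₀·N(d₁) − D·e^(−rT)·N(d₂)
   = 120.7240·0.977121 − 38.2081·0.537260·0.748118 = 102.604804
B₀ = V₀ − E₀ = 120.7240 − 102.604804 = 18.119196

B0=18.1192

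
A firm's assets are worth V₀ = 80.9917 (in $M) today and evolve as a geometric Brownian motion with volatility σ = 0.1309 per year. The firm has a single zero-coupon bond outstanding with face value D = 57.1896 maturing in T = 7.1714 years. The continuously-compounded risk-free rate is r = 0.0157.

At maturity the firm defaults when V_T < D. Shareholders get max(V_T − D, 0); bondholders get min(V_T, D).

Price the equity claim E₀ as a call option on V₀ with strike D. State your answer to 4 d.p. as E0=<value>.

d₁ = [ln(V₀/D) + (r + σ²/2)T] / (σ√T)
   = [ln(80.9917/57.1896) + (0.0157 + 0.5·0.1309²)·7.1714] / (0.1309·√7.1714)
   = [0.347975 + 0.174031] / 0.350543 = 1.489134
d₂ = d₁ − σ√T = 1.489134 − 0.350543 = 1.138591
N(d₁) = 0.931774,  N(d₂) = 0.872563,  e^(−rT) = 0.893516
E₀ = V₀·N(d₁) − D·e^(−rT)·N(d₂)
   = 80.9917·0.931774 − 57.1896·0.893516·0.872563 = 30.878137

E0=30.8781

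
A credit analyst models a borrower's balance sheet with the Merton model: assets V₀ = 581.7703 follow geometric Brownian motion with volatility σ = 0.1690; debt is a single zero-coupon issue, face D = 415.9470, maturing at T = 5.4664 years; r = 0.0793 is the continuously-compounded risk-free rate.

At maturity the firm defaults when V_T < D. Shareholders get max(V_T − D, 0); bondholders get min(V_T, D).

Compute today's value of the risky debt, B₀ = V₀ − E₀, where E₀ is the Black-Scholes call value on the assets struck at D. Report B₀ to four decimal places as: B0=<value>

d₁ = [ln(V₀/D) + (r + σ²/2)T] / (σ√T)
   = [ln(581.7703/415.9470) + (0.0793 + 0.5·0.1690²)·5.4664] / (0.1690·√5.4664)
   = [0.335518 + 0.511548] / 0.395128 = 2.143779
d₂ = d₁ − σ√T = 2.143779 − 0.395128 = 1.748651
N(d₁) = 0.983975,  N(d₂) = 0.959824,  e^(−rT) = 0.648246
E₀ = V₀·N(d₁) − D·e^(−rT)·N(d₂)
   = 581.7703·0.983975 − 415.9470·0.648246·0.959824 = 313.644207
B₀ = V₀ − E₀ = 581.7703 − 313.644207 = 268.126093

B0=268.1261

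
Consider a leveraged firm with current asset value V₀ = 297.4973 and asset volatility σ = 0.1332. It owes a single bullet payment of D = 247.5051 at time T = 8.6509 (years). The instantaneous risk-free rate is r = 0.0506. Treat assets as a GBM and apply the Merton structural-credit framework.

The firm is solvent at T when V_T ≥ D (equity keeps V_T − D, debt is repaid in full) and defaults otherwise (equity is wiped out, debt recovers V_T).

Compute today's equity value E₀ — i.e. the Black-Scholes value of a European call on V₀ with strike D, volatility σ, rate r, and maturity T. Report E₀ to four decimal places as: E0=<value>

E0=139.7522

d₁ = [ln(V₀/D) + (r + σ²/2)T] / (σ√T)
   = [ln(297.4973/247.5051) + (0.0506 + 0.5·0.1332²)·8.6509] / (0.1332·√8.6509)
   = [0.183974 + 0.514479] / 0.391773 = 1.782798
d₂ = d₁ − σ√T = 1.782798 − 0.391773 = 1.391025
N(d₁) = 0.962690,  N(d₂) = 0.917891,  e^(−rT) = 0.645496
E₀ = V₀·N(d₁) − D·e^(−rT)·N(d₂)
   = 297.4973·0.962690 − 247.5051·0.645496·0.917891 = 139.752159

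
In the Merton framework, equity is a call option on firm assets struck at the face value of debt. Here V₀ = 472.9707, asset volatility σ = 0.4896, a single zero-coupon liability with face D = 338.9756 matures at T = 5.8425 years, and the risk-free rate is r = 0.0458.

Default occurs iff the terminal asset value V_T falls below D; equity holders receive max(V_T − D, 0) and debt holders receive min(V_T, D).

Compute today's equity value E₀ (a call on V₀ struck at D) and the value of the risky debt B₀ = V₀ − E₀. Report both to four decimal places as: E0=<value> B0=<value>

E0=287.7315 B0=185.2392

d₁ = [ln(V₀/D) + (r + σ²/2)T] / (σ√T)
   = [ln(472.9707/338.9756) + (0.0458 + 0.5·0.4896²)·5.8425] / (0.4896·√5.8425)
   = [0.333105 + 0.967834] / 1.183425 = 1.099300
d₂ = d₁ − σ√T = 1.099300 − 1.183425 = -0.084125
N(d₁) = 0.864181,  N(d₂) = 0.466479,  e^(−rT) = 0.765224
E₀ = V₀·N(d₁) − D·e^(−rT)·N(d₂)
   = 472.9707·0.864181 − 338.9756·0.765224·0.466479 = 287.731540
B₀ = V₀ − E₀ = 472.9707 − 287.731540 = 185.239160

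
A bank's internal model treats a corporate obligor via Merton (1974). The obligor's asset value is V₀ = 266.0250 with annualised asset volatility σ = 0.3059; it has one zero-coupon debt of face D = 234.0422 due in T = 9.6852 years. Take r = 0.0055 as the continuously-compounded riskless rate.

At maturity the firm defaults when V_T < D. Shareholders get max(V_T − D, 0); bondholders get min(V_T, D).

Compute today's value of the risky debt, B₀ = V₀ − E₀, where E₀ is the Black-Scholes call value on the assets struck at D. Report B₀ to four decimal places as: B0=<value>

d₁ = [ln(V₀/D) + (r + σ²/2)T] / (σ√T)
   = [ln(266.0250/234.0422) + (0.0055 + 0.5·0.3059²)·9.6852] / (0.3059·√9.6852)
   = [0.128089 + 0.506414] / 0.951993 = 0.666499
d₂ = d₁ − σ√T = 0.666499 − 0.951993 = -0.285494
N(d₁) = 0.747454,  N(d₂) = 0.387633,  e^(−rT) = 0.948125
E₀ = V₀·N(d₁) − D·e^(−rT)·N(d₂)
   = 266.0250·0.747454 − 234.0422·0.948125·0.387633 = 112.825180
B₀ = V₀ − E₀ = 266.0250 − 112.825180 = 153.199820

B0=153.1998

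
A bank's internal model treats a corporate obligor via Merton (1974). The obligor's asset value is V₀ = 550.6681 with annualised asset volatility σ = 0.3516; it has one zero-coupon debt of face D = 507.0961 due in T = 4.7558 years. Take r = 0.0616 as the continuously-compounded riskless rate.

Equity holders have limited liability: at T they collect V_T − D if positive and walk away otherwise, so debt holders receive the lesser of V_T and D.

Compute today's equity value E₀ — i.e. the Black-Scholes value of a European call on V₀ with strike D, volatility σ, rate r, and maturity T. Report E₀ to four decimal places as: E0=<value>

E0=240.1432

d₁ = [ln(V₀/D) + (r + σ²/2)T] / (σ√T)
   = [ln(550.6681/507.0961) + (0.0616 + 0.5·0.3516²)·4.7558] / (0.3516·√4.7558)
   = [0.082432 + 0.586919] / 0.766762 = 0.872958
d₂ = d₁ − σ√T = 0.872958 − 0.766762 = 0.106196
N(d₁) = 0.808657,  N(d₂) = 0.542287,  e^(−rT) = 0.746054
E₀ = V₀·N(d₁) − D·e^(−rT)·N(d₂)
   = 550.6681·0.808657 − 507.0961·0.746054·0.542287 = 240.143198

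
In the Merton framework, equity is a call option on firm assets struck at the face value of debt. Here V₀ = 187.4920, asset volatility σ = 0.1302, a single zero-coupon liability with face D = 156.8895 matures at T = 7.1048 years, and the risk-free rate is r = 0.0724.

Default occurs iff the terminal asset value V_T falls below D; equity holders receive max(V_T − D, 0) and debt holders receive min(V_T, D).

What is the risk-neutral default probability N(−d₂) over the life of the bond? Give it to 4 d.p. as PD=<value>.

PD=0.0342

d₁ = [ln(V₀/D) + (r + σ²/2)T] / (σ√T)
   = [ln(187.4920/156.8895) + (0.0724 + 0.5·0.1302²)·7.1048] / (0.1302·√7.1048)
   = [0.178194 + 0.574608] / 0.347046 = 2.169172
d₂ = d₁ − σ√T = 2.169172 − 0.347046 = 1.822127
risk-neutral PD = N(−d₂) = N(-1.822127) = 0.034218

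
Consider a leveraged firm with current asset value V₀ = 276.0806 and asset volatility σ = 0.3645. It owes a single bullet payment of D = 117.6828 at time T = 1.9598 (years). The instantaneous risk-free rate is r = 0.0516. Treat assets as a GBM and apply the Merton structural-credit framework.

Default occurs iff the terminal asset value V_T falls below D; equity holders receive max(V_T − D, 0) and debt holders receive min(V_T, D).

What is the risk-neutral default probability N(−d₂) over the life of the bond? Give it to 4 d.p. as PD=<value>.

PD=0.0533

d₁ = [ln(V₀/D) + (r + σ²/2)T] / (σ√T)
   = [ln(276.0806/117.6828) + (0.0516 + 0.5·0.3645²)·1.9598] / (0.3645·√1.9598)
   = [0.852700 + 0.231315] / 0.510274 = 2.124379
d₂ = d₁ − σ√T = 2.124379 − 0.510274 = 1.614105
risk-neutral PD = N(−d₂) = N(-1.614105) = 0.053252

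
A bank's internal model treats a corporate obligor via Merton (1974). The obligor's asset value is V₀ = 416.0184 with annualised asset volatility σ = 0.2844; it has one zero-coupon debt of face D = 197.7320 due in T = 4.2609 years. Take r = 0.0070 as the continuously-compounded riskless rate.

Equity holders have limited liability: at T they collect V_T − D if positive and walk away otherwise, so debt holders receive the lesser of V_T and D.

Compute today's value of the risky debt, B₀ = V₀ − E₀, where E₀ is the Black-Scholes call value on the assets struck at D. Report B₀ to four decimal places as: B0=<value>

B0=184.8651

d₁ = [ln(V₀/D) + (r + σ²/2)T] / (σ√T)
   = [ln(416.0184/197.7320) + (0.0070 + 0.5·0.2844²)·4.2609] / (0.2844·√4.2609)
   = [0.743817 + 0.202144] / 0.587057 = 1.611362
d₂ = d₁ − σ√T = 1.611362 − 0.587057 = 1.024305
N(d₁) = 0.946450,  N(d₂) = 0.847154,  e^(−rT) = 0.970614
E₀ = V₀·N(d₁) − D·e^(−rT)·N(d₂)
   = 416.0184·0.946450 − 197.7320·0.970614·0.847154 = 231.153324
B₀ = V₀ − E₀ = 416.0184 − 231.153324 = 184.865076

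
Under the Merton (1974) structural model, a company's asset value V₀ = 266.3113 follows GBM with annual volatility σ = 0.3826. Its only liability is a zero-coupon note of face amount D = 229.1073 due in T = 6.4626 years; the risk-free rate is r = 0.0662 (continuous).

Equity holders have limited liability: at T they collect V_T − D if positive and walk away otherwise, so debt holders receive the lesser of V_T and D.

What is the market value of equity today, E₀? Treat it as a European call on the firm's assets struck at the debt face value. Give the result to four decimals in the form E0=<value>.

E0=147.9429

d₁ = [ln(V₀/D) + (r + σ²/2)T] / (σ√T)
   = [ln(266.3113/229.1073) + (0.0662 + 0.5·0.3826²)·6.4626] / (0.3826·√6.4626)
   = [0.150475 + 0.900831] / 0.972632 = 1.080888
d₂ = d₁ − σ√T = 1.080888 − 0.972632 = 0.108256
N(d₁) = 0.860126,  N(d₂) = 0.543104,  e^(−rT) = 0.651926
E₀ = V₀·N(d₁) − D·e^(−rT)·N(d₂)
   = 266.3113·0.860126 − 229.1073·0.651926·0.543104 = 147.942900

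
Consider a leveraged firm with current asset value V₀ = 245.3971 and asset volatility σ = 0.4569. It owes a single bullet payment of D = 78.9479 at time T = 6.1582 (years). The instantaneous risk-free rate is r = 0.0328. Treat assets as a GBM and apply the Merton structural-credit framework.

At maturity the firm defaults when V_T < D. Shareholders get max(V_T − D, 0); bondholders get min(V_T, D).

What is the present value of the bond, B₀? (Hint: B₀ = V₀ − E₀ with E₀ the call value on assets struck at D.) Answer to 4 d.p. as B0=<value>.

B0=56.9930

d₁ = [ln(V₀/D) + (r + σ²/2)T] / (σ√T)
   = [ln(245.3971/78.9479) + (0.0328 + 0.5·0.4569²)·6.1582] / (0.4569·√6.1582)
   = [1.134090 + 0.844775] / 1.133830 = 1.745291
d₂ = d₁ − σ√T = 1.745291 − 1.133830 = 0.611461
N(d₁) = 0.959533,  N(d₂) = 0.729553,  e^(−rT) = 0.817104
E₀ = V₀·N(d₁) − D·e^(−rT)·N(d₂)
   = 245.3971·0.959533 − 78.9479·0.817104·0.729553 = 188.404135
B₀ = V₀ − E₀ = 245.3971 − 188.404135 = 56.992965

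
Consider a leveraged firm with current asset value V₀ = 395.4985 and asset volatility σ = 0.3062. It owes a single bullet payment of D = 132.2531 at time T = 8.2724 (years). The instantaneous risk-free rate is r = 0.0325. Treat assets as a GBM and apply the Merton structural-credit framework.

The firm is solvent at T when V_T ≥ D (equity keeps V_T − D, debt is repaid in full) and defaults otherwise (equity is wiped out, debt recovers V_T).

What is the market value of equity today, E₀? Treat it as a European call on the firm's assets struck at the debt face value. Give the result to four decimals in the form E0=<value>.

d₁ = [ln(V₀/D) + (r + σ²/2)T] / (σ√T)
   = [ln(395.4985/132.2531) + (0.0325 + 0.5·0.3062²)·8.2724] / (0.3062·√8.2724)
   = [1.095429 + 0.656657] / 0.880686 = 1.989457
d₂ = d₁ − σ√T = 1.989457 − 0.880686 = 1.108771
N(d₁) = 0.976675,  N(d₂) = 0.866236,  e^(−rT) = 0.764256
E₀ = V₀·N(d₁) − D·e^(−rT)·N(d₂)
   = 395.4985·0.976675 − 132.2531·0.764256·0.866236 = 298.718434

E0=298.7184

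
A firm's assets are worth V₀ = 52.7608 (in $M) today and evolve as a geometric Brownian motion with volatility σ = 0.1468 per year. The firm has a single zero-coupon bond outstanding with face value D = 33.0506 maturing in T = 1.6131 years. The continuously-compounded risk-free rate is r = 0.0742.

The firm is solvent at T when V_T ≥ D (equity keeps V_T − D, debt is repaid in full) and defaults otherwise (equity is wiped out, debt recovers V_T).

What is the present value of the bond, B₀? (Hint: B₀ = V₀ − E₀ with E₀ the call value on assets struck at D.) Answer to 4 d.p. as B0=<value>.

B0=29.3207

d₁ = [ln(V₀/D) + (r + σ²/2)T] / (σ√T)
   = [ln(52.7608/33.0506) + (0.0742 + 0.5·0.1468²)·1.6131] / (0.1468·√1.6131)
   = [0.467729 + 0.137073] / 0.186448 = 3.243819
d₂ = d₁ − σ√T = 3.243819 − 0.186448 = 3.057371
N(d₁) = 0.999410,  N(d₂) = 0.998884,  e^(−rT) = 0.887194
E₀ = V₀·N(d₁) − D·e^(−rT)·N(d₂)
   = 52.7608·0.999410 − 33.0506·0.887194·0.998884 = 23.440142
B₀ = V₀ − E₀ = 52.7608 − 23.440142 = 29.320658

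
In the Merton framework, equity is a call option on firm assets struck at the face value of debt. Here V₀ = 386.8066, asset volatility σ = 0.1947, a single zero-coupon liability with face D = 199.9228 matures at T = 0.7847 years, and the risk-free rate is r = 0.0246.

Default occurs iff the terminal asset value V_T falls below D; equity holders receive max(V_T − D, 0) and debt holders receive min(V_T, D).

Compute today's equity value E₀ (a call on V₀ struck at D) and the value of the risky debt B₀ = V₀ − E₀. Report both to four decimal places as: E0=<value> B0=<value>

E0=190.7065 B0=196.1001

d₁ = [ln(V₀/D) + (r + σ²/2)T] / (σ√T)
   = [ln(386.8066/199.9228) + (0.0246 + 0.5·0.1947²)·0.7847] / (0.1947·√0.7847)
   = [0.659994 + 0.034177] / 0.172472 = 4.024837
d₂ = d₁ − σ√T = 4.024837 − 0.172472 = 3.852365
N(d₁) = 0.999971,  N(d₂) = 0.999942,  e^(−rT) = 0.980882
E₀ = V₀·N(d₁) − D·e^(−rT)·N(d₂)
   = 386.8066·0.999971 − 199.9228·0.980882·0.999942 = 190.706467
B₀ = V₀ − E₀ = 386.8066 − 190.706467 = 196.100133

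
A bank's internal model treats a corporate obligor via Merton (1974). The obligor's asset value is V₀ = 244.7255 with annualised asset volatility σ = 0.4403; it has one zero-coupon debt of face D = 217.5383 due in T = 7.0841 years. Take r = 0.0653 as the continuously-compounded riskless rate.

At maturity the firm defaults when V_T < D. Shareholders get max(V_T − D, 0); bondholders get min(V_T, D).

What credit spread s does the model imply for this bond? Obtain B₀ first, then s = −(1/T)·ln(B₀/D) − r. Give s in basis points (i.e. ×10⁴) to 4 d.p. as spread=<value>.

d₁ = [ln(V₀/D) + (r + σ²/2)T] / (σ√T)
   = [ln(244.7255/217.5383) + (0.0653 + 0.5·0.4403²)·7.0841] / (0.4403·√7.0841)
   = [0.117762 + 1.149268] / 1.171901 = 1.081175
d₂ = d₁ − σ√T = 1.081175 − 1.171901 = -0.090726
N(d₁) = 0.860190,  N(d₂) = 0.463855,  e^(−rT) = 0.629650
E₀ = V₀·N(d₁) − D·e^(−rT)·N(d₂)
   = 244.7255·0.860190 − 217.5383·0.629650·0.463855 = 146.974939
B₀ = V₀ − E₀ = 244.7255 − 146.974939 = 97.750561
spread = −(1/T)·ln(B₀/D) − r = −(1/7.0841)·ln(97.750561/217.5383) − 0.0653 = 0.04762274
in basis points: 0.04762274 × 10⁴ = 476.2274 bp

spread=476.2274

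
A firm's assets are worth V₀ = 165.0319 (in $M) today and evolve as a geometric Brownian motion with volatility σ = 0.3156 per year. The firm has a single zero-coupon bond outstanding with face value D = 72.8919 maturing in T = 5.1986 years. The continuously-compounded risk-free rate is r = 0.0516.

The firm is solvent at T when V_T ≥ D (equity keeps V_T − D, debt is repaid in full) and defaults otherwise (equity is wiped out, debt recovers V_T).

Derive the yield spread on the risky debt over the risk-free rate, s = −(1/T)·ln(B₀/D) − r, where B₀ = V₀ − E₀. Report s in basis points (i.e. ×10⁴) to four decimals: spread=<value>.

d₁ = [ln(V₀/D) + (r + σ²/2)T] / (σ√T)
   = [ln(165.0319/72.8919) + (0.0516 + 0.5·0.3156²)·5.1986] / (0.3156·√5.1986)
   = [0.817161 + 0.527147] / 0.719582 = 1.868179
d₂ = d₁ − σ√T = 1.868179 − 0.719582 = 1.148598
N(d₁) = 0.969131,  N(d₂) = 0.874639,  e^(−rT) = 0.764718
E₀ = V₀·N(d₁) − D·e^(−rT)·N(d₂)
   = 165.0319·0.969131 − 72.8919·0.764718·0.874639 = 111.183681
B₀ = V₀ − E₀ = 165.0319 − 111.183681 = 53.848219
spread = −(1/T)·ln(B₀/D) − r = −(1/5.1986)·ln(53.848219/72.8919) − 0.0516 = 0.00664803
in basis points: 0.00664803 × 10⁴ = 66.4803 bp

spread=66.4803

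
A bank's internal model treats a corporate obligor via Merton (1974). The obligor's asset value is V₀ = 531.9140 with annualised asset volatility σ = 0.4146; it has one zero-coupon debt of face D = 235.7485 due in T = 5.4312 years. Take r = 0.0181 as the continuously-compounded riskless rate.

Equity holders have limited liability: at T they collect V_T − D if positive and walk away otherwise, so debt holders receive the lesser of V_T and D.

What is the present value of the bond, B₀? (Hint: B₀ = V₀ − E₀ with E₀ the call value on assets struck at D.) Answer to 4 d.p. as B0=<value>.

B0=185.6156

d₁ = [ln(V₀/D) + (r + σ²/2)T] / (σ√T)
   = [ln(531.9140/235.7485) + (0.0181 + 0.5·0.4146²)·5.4312] / (0.4146·√5.4312)
   = [0.813716 + 0.565098] / 0.966223 = 1.427015
d₂ = d₁ − σ√T = 1.427015 − 0.966223 = 0.460792
N(d₁) = 0.923212,  N(d₂) = 0.677526,  e^(−rT) = 0.906373
E₀ = V₀·N(d₁) − D·e^(−rT)·N(d₂)
   = 531.9140·0.923212 − 235.7485·0.906373·0.677526 = 346.298411
B₀ = V₀ − E₀ = 531.9140 − 346.298411 = 185.615589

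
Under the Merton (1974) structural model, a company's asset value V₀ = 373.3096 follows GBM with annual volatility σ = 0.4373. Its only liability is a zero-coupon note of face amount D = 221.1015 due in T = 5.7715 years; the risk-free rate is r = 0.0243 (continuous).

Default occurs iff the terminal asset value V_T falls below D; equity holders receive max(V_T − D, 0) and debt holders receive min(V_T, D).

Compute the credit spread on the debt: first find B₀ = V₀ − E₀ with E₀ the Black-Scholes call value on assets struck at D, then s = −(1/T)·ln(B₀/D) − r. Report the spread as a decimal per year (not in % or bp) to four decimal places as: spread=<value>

d₁ = [ln(V₀/D) + (r + σ²/2)T] / (σ√T)
   = [ln(373.3096/221.1015) + (0.0243 + 0.5·0.4373²)·5.7715] / (0.4373·√5.7715)
   = [0.523786 + 0.692093] / 1.050567 = 1.157355
d₂ = d₁ − σ√T = 1.157355 − 1.050567 = 0.106788
N(d₁) = 0.876436,  N(d₂) = 0.542521,  e^(−rT) = 0.869143
E₀ = V₀·N(d₁) − D·e^(−rT)·N(d₂)
   = 373.3096·0.876436 − 221.1015·0.869143·0.542521 = 222.926389
B₀ = V₀ − E₀ = 373.3096 − 222.926389 = 150.383211
spread = −(1/T)·ln(B₀/D) − r = −(1/5.7715)·ln(150.383211/221.1015) − 0.0243 = 0.04248248

spread=0.0425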